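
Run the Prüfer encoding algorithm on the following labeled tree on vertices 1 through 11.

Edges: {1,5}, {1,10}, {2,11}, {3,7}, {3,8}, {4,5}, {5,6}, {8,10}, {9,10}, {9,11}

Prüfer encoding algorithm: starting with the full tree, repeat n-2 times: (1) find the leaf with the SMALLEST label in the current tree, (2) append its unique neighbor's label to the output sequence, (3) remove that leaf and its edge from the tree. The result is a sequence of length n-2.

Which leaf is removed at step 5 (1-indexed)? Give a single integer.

Step 1: current leaves = {2,4,6,7}. Remove leaf 2 (neighbor: 11).
Step 2: current leaves = {4,6,7,11}. Remove leaf 4 (neighbor: 5).
Step 3: current leaves = {6,7,11}. Remove leaf 6 (neighbor: 5).
Step 4: current leaves = {5,7,11}. Remove leaf 5 (neighbor: 1).
Step 5: current leaves = {1,7,11}. Remove leaf 1 (neighbor: 10).

Answer: 1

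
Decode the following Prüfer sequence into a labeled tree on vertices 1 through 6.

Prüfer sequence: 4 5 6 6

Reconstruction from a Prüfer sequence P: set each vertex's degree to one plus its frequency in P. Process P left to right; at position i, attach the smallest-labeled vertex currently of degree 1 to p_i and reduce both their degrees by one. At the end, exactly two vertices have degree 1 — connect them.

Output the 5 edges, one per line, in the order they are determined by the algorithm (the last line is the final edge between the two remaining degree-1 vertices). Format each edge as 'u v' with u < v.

Answer: 1 4
2 5
3 6
4 6
5 6

Derivation:
Initial degrees: {1:1, 2:1, 3:1, 4:2, 5:2, 6:3}
Step 1: smallest deg-1 vertex = 1, p_1 = 4. Add edge {1,4}. Now deg[1]=0, deg[4]=1.
Step 2: smallest deg-1 vertex = 2, p_2 = 5. Add edge {2,5}. Now deg[2]=0, deg[5]=1.
Step 3: smallest deg-1 vertex = 3, p_3 = 6. Add edge {3,6}. Now deg[3]=0, deg[6]=2.
Step 4: smallest deg-1 vertex = 4, p_4 = 6. Add edge {4,6}. Now deg[4]=0, deg[6]=1.
Final: two remaining deg-1 vertices are 5, 6. Add edge {5,6}.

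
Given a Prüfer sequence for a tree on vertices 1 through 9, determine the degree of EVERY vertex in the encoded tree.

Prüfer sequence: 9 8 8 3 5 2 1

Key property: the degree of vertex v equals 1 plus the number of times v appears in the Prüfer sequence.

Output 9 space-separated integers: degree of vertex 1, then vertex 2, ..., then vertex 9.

Answer: 2 2 2 1 2 1 1 3 2

Derivation:
p_1 = 9: count[9] becomes 1
p_2 = 8: count[8] becomes 1
p_3 = 8: count[8] becomes 2
p_4 = 3: count[3] becomes 1
p_5 = 5: count[5] becomes 1
p_6 = 2: count[2] becomes 1
p_7 = 1: count[1] becomes 1
Degrees (1 + count): deg[1]=1+1=2, deg[2]=1+1=2, deg[3]=1+1=2, deg[4]=1+0=1, deg[5]=1+1=2, deg[6]=1+0=1, deg[7]=1+0=1, deg[8]=1+2=3, deg[9]=1+1=2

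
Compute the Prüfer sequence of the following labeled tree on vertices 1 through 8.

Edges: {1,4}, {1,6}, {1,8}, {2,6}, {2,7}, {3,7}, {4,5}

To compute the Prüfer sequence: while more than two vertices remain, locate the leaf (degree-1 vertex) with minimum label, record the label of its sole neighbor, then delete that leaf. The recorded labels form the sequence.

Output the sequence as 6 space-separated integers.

Step 1: leaves = {3,5,8}. Remove smallest leaf 3, emit neighbor 7.
Step 2: leaves = {5,7,8}. Remove smallest leaf 5, emit neighbor 4.
Step 3: leaves = {4,7,8}. Remove smallest leaf 4, emit neighbor 1.
Step 4: leaves = {7,8}. Remove smallest leaf 7, emit neighbor 2.
Step 5: leaves = {2,8}. Remove smallest leaf 2, emit neighbor 6.
Step 6: leaves = {6,8}. Remove smallest leaf 6, emit neighbor 1.
Done: 2 vertices remain (1, 8). Sequence = [7 4 1 2 6 1]

Answer: 7 4 1 2 6 1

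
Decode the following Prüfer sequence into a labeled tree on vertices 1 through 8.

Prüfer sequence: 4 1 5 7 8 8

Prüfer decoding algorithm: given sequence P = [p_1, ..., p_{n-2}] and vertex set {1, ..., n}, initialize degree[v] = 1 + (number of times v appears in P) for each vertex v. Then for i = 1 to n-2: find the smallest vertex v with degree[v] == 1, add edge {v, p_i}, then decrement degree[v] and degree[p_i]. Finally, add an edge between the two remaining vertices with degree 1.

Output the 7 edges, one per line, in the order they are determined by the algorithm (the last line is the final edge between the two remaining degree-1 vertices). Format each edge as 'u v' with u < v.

Initial degrees: {1:2, 2:1, 3:1, 4:2, 5:2, 6:1, 7:2, 8:3}
Step 1: smallest deg-1 vertex = 2, p_1 = 4. Add edge {2,4}. Now deg[2]=0, deg[4]=1.
Step 2: smallest deg-1 vertex = 3, p_2 = 1. Add edge {1,3}. Now deg[3]=0, deg[1]=1.
Step 3: smallest deg-1 vertex = 1, p_3 = 5. Add edge {1,5}. Now deg[1]=0, deg[5]=1.
Step 4: smallest deg-1 vertex = 4, p_4 = 7. Add edge {4,7}. Now deg[4]=0, deg[7]=1.
Step 5: smallest deg-1 vertex = 5, p_5 = 8. Add edge {5,8}. Now deg[5]=0, deg[8]=2.
Step 6: smallest deg-1 vertex = 6, p_6 = 8. Add edge {6,8}. Now deg[6]=0, deg[8]=1.
Final: two remaining deg-1 vertices are 7, 8. Add edge {7,8}.

Answer: 2 4
1 3
1 5
4 7
5 8
6 8
7 8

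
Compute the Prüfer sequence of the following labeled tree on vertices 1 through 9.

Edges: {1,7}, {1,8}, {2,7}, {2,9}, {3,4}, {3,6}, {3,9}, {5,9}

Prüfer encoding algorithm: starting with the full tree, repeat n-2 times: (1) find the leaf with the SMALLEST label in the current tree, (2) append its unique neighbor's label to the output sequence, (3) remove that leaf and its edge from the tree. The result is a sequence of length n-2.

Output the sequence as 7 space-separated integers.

Step 1: leaves = {4,5,6,8}. Remove smallest leaf 4, emit neighbor 3.
Step 2: leaves = {5,6,8}. Remove smallest leaf 5, emit neighbor 9.
Step 3: leaves = {6,8}. Remove smallest leaf 6, emit neighbor 3.
Step 4: leaves = {3,8}. Remove smallest leaf 3, emit neighbor 9.
Step 5: leaves = {8,9}. Remove smallest leaf 8, emit neighbor 1.
Step 6: leaves = {1,9}. Remove smallest leaf 1, emit neighbor 7.
Step 7: leaves = {7,9}. Remove smallest leaf 7, emit neighbor 2.
Done: 2 vertices remain (2, 9). Sequence = [3 9 3 9 1 7 2]

Answer: 3 9 3 9 1 7 2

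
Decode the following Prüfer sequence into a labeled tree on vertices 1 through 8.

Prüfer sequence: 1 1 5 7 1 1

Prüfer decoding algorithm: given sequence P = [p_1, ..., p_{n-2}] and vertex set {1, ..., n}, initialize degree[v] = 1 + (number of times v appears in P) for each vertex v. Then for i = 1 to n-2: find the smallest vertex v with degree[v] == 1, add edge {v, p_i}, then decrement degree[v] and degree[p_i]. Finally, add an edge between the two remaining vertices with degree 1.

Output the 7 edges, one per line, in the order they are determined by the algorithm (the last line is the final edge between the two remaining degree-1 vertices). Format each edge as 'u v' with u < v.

Answer: 1 2
1 3
4 5
5 7
1 6
1 7
1 8

Derivation:
Initial degrees: {1:5, 2:1, 3:1, 4:1, 5:2, 6:1, 7:2, 8:1}
Step 1: smallest deg-1 vertex = 2, p_1 = 1. Add edge {1,2}. Now deg[2]=0, deg[1]=4.
Step 2: smallest deg-1 vertex = 3, p_2 = 1. Add edge {1,3}. Now deg[3]=0, deg[1]=3.
Step 3: smallest deg-1 vertex = 4, p_3 = 5. Add edge {4,5}. Now deg[4]=0, deg[5]=1.
Step 4: smallest deg-1 vertex = 5, p_4 = 7. Add edge {5,7}. Now deg[5]=0, deg[7]=1.
Step 5: smallest deg-1 vertex = 6, p_5 = 1. Add edge {1,6}. Now deg[6]=0, deg[1]=2.
Step 6: smallest deg-1 vertex = 7, p_6 = 1. Add edge {1,7}. Now deg[7]=0, deg[1]=1.
Final: two remaining deg-1 vertices are 1, 8. Add edge {1,8}.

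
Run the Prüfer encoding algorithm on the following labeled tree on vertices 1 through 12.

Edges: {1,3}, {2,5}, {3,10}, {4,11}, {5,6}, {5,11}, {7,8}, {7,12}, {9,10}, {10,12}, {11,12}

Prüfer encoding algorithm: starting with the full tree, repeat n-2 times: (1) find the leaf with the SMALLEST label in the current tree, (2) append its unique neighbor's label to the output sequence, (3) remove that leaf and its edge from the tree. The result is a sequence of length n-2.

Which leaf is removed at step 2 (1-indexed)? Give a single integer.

Step 1: current leaves = {1,2,4,6,8,9}. Remove leaf 1 (neighbor: 3).
Step 2: current leaves = {2,3,4,6,8,9}. Remove leaf 2 (neighbor: 5).

Answer: 2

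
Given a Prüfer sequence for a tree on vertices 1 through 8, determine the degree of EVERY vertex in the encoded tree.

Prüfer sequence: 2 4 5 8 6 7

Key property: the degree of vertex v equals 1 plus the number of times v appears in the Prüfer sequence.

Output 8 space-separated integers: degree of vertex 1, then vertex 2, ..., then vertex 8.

Answer: 1 2 1 2 2 2 2 2

Derivation:
p_1 = 2: count[2] becomes 1
p_2 = 4: count[4] becomes 1
p_3 = 5: count[5] becomes 1
p_4 = 8: count[8] becomes 1
p_5 = 6: count[6] becomes 1
p_6 = 7: count[7] becomes 1
Degrees (1 + count): deg[1]=1+0=1, deg[2]=1+1=2, deg[3]=1+0=1, deg[4]=1+1=2, deg[5]=1+1=2, deg[6]=1+1=2, deg[7]=1+1=2, deg[8]=1+1=2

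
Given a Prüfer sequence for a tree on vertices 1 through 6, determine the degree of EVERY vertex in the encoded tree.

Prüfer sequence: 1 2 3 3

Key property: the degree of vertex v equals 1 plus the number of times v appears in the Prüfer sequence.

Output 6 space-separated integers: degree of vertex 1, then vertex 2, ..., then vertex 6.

p_1 = 1: count[1] becomes 1
p_2 = 2: count[2] becomes 1
p_3 = 3: count[3] becomes 1
p_4 = 3: count[3] becomes 2
Degrees (1 + count): deg[1]=1+1=2, deg[2]=1+1=2, deg[3]=1+2=3, deg[4]=1+0=1, deg[5]=1+0=1, deg[6]=1+0=1

Answer: 2 2 3 1 1 1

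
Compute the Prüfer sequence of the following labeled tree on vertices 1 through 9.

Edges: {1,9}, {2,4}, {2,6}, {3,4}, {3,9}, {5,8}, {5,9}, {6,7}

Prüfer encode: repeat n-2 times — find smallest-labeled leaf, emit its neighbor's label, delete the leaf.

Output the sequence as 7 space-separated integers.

Step 1: leaves = {1,7,8}. Remove smallest leaf 1, emit neighbor 9.
Step 2: leaves = {7,8}. Remove smallest leaf 7, emit neighbor 6.
Step 3: leaves = {6,8}. Remove smallest leaf 6, emit neighbor 2.
Step 4: leaves = {2,8}. Remove smallest leaf 2, emit neighbor 4.
Step 5: leaves = {4,8}. Remove smallest leaf 4, emit neighbor 3.
Step 6: leaves = {3,8}. Remove smallest leaf 3, emit neighbor 9.
Step 7: leaves = {8,9}. Remove smallest leaf 8, emit neighbor 5.
Done: 2 vertices remain (5, 9). Sequence = [9 6 2 4 3 9 5]

Answer: 9 6 2 4 3 9 5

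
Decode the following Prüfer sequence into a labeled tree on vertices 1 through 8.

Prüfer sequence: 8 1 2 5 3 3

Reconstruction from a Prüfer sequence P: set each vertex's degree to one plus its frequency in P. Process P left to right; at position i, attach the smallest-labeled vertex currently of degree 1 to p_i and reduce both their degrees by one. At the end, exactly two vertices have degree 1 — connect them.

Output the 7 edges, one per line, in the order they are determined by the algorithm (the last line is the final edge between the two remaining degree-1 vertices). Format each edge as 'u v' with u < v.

Initial degrees: {1:2, 2:2, 3:3, 4:1, 5:2, 6:1, 7:1, 8:2}
Step 1: smallest deg-1 vertex = 4, p_1 = 8. Add edge {4,8}. Now deg[4]=0, deg[8]=1.
Step 2: smallest deg-1 vertex = 6, p_2 = 1. Add edge {1,6}. Now deg[6]=0, deg[1]=1.
Step 3: smallest deg-1 vertex = 1, p_3 = 2. Add edge {1,2}. Now deg[1]=0, deg[2]=1.
Step 4: smallest deg-1 vertex = 2, p_4 = 5. Add edge {2,5}. Now deg[2]=0, deg[5]=1.
Step 5: smallest deg-1 vertex = 5, p_5 = 3. Add edge {3,5}. Now deg[5]=0, deg[3]=2.
Step 6: smallest deg-1 vertex = 7, p_6 = 3. Add edge {3,7}. Now deg[7]=0, deg[3]=1.
Final: two remaining deg-1 vertices are 3, 8. Add edge {3,8}.

Answer: 4 8
1 6
1 2
2 5
3 5
3 7
3 8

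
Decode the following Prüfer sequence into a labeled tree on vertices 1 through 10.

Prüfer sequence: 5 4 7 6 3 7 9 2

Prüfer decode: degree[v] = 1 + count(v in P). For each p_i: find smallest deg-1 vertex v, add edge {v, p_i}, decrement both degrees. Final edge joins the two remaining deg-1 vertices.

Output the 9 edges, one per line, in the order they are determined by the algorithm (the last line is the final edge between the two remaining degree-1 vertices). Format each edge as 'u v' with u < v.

Answer: 1 5
4 5
4 7
6 8
3 6
3 7
7 9
2 9
2 10

Derivation:
Initial degrees: {1:1, 2:2, 3:2, 4:2, 5:2, 6:2, 7:3, 8:1, 9:2, 10:1}
Step 1: smallest deg-1 vertex = 1, p_1 = 5. Add edge {1,5}. Now deg[1]=0, deg[5]=1.
Step 2: smallest deg-1 vertex = 5, p_2 = 4. Add edge {4,5}. Now deg[5]=0, deg[4]=1.
Step 3: smallest deg-1 vertex = 4, p_3 = 7. Add edge {4,7}. Now deg[4]=0, deg[7]=2.
Step 4: smallest deg-1 vertex = 8, p_4 = 6. Add edge {6,8}. Now deg[8]=0, deg[6]=1.
Step 5: smallest deg-1 vertex = 6, p_5 = 3. Add edge {3,6}. Now deg[6]=0, deg[3]=1.
Step 6: smallest deg-1 vertex = 3, p_6 = 7. Add edge {3,7}. Now deg[3]=0, deg[7]=1.
Step 7: smallest deg-1 vertex = 7, p_7 = 9. Add edge {7,9}. Now deg[7]=0, deg[9]=1.
Step 8: smallest deg-1 vertex = 9, p_8 = 2. Add edge {2,9}. Now deg[9]=0, deg[2]=1.
Final: two remaining deg-1 vertices are 2, 10. Add edge {2,10}.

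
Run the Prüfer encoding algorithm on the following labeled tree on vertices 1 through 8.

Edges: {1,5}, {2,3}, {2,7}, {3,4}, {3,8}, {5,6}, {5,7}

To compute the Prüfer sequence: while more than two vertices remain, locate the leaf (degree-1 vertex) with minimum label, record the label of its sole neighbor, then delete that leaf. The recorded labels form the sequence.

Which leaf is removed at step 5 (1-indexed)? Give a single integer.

Answer: 7

Derivation:
Step 1: current leaves = {1,4,6,8}. Remove leaf 1 (neighbor: 5).
Step 2: current leaves = {4,6,8}. Remove leaf 4 (neighbor: 3).
Step 3: current leaves = {6,8}. Remove leaf 6 (neighbor: 5).
Step 4: current leaves = {5,8}. Remove leaf 5 (neighbor: 7).
Step 5: current leaves = {7,8}. Remove leaf 7 (neighbor: 2).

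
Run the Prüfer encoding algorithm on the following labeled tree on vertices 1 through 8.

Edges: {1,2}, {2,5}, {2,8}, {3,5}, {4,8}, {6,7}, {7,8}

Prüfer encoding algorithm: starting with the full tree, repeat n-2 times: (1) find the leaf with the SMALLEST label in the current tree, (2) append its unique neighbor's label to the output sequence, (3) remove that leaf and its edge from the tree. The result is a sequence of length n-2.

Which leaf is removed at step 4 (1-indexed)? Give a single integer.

Step 1: current leaves = {1,3,4,6}. Remove leaf 1 (neighbor: 2).
Step 2: current leaves = {3,4,6}. Remove leaf 3 (neighbor: 5).
Step 3: current leaves = {4,5,6}. Remove leaf 4 (neighbor: 8).
Step 4: current leaves = {5,6}. Remove leaf 5 (neighbor: 2).

Answer: 5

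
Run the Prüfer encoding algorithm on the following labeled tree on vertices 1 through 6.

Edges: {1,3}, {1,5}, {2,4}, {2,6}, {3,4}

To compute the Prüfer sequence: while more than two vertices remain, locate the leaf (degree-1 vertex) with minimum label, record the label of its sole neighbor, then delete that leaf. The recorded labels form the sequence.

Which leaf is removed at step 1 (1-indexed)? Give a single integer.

Answer: 5

Derivation:
Step 1: current leaves = {5,6}. Remove leaf 5 (neighbor: 1).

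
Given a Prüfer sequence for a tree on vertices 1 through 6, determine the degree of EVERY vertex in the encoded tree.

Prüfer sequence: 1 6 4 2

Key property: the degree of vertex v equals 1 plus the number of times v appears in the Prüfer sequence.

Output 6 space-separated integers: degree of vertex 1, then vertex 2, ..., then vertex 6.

p_1 = 1: count[1] becomes 1
p_2 = 6: count[6] becomes 1
p_3 = 4: count[4] becomes 1
p_4 = 2: count[2] becomes 1
Degrees (1 + count): deg[1]=1+1=2, deg[2]=1+1=2, deg[3]=1+0=1, deg[4]=1+1=2, deg[5]=1+0=1, deg[6]=1+1=2

Answer: 2 2 1 2 1 2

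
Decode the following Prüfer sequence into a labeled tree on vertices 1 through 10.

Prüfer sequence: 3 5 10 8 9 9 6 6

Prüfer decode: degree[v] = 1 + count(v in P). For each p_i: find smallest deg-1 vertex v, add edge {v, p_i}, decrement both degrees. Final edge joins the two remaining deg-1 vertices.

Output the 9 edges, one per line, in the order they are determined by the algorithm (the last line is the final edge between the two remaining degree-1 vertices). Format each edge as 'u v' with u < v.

Answer: 1 3
2 5
3 10
4 8
5 9
7 9
6 8
6 9
6 10

Derivation:
Initial degrees: {1:1, 2:1, 3:2, 4:1, 5:2, 6:3, 7:1, 8:2, 9:3, 10:2}
Step 1: smallest deg-1 vertex = 1, p_1 = 3. Add edge {1,3}. Now deg[1]=0, deg[3]=1.
Step 2: smallest deg-1 vertex = 2, p_2 = 5. Add edge {2,5}. Now deg[2]=0, deg[5]=1.
Step 3: smallest deg-1 vertex = 3, p_3 = 10. Add edge {3,10}. Now deg[3]=0, deg[10]=1.
Step 4: smallest deg-1 vertex = 4, p_4 = 8. Add edge {4,8}. Now deg[4]=0, deg[8]=1.
Step 5: smallest deg-1 vertex = 5, p_5 = 9. Add edge {5,9}. Now deg[5]=0, deg[9]=2.
Step 6: smallest deg-1 vertex = 7, p_6 = 9. Add edge {7,9}. Now deg[7]=0, deg[9]=1.
Step 7: smallest deg-1 vertex = 8, p_7 = 6. Add edge {6,8}. Now deg[8]=0, deg[6]=2.
Step 8: smallest deg-1 vertex = 9, p_8 = 6. Add edge {6,9}. Now deg[9]=0, deg[6]=1.
Final: two remaining deg-1 vertices are 6, 10. Add edge {6,10}.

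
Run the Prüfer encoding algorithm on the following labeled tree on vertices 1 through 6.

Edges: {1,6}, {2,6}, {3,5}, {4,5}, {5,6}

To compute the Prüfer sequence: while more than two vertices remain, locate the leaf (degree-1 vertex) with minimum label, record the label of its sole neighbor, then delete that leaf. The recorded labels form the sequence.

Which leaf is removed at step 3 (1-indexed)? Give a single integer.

Step 1: current leaves = {1,2,3,4}. Remove leaf 1 (neighbor: 6).
Step 2: current leaves = {2,3,4}. Remove leaf 2 (neighbor: 6).
Step 3: current leaves = {3,4,6}. Remove leaf 3 (neighbor: 5).

Answer: 3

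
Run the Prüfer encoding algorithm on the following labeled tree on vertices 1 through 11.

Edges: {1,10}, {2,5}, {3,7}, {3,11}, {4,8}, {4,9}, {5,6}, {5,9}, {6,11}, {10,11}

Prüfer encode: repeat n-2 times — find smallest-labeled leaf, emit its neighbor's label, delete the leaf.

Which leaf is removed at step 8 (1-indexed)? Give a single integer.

Step 1: current leaves = {1,2,7,8}. Remove leaf 1 (neighbor: 10).
Step 2: current leaves = {2,7,8,10}. Remove leaf 2 (neighbor: 5).
Step 3: current leaves = {7,8,10}. Remove leaf 7 (neighbor: 3).
Step 4: current leaves = {3,8,10}. Remove leaf 3 (neighbor: 11).
Step 5: current leaves = {8,10}. Remove leaf 8 (neighbor: 4).
Step 6: current leaves = {4,10}. Remove leaf 4 (neighbor: 9).
Step 7: current leaves = {9,10}. Remove leaf 9 (neighbor: 5).
Step 8: current leaves = {5,10}. Remove leaf 5 (neighbor: 6).

Answer: 5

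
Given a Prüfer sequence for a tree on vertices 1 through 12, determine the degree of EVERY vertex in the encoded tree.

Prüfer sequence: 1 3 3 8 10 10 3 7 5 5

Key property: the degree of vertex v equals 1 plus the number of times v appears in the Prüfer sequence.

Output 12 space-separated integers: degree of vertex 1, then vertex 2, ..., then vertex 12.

Answer: 2 1 4 1 3 1 2 2 1 3 1 1

Derivation:
p_1 = 1: count[1] becomes 1
p_2 = 3: count[3] becomes 1
p_3 = 3: count[3] becomes 2
p_4 = 8: count[8] becomes 1
p_5 = 10: count[10] becomes 1
p_6 = 10: count[10] becomes 2
p_7 = 3: count[3] becomes 3
p_8 = 7: count[7] becomes 1
p_9 = 5: count[5] becomes 1
p_10 = 5: count[5] becomes 2
Degrees (1 + count): deg[1]=1+1=2, deg[2]=1+0=1, deg[3]=1+3=4, deg[4]=1+0=1, deg[5]=1+2=3, deg[6]=1+0=1, deg[7]=1+1=2, deg[8]=1+1=2, deg[9]=1+0=1, deg[10]=1+2=3, deg[11]=1+0=1, deg[12]=1+0=1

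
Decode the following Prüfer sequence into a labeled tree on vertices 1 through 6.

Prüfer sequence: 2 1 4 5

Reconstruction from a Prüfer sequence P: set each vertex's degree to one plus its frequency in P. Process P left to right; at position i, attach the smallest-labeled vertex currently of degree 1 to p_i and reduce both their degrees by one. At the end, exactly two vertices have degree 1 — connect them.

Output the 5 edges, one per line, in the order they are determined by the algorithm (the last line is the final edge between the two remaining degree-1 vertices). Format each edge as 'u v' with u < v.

Answer: 2 3
1 2
1 4
4 5
5 6

Derivation:
Initial degrees: {1:2, 2:2, 3:1, 4:2, 5:2, 6:1}
Step 1: smallest deg-1 vertex = 3, p_1 = 2. Add edge {2,3}. Now deg[3]=0, deg[2]=1.
Step 2: smallest deg-1 vertex = 2, p_2 = 1. Add edge {1,2}. Now deg[2]=0, deg[1]=1.
Step 3: smallest deg-1 vertex = 1, p_3 = 4. Add edge {1,4}. Now deg[1]=0, deg[4]=1.
Step 4: smallest deg-1 vertex = 4, p_4 = 5. Add edge {4,5}. Now deg[4]=0, deg[5]=1.
Final: two remaining deg-1 vertices are 5, 6. Add edge {5,6}.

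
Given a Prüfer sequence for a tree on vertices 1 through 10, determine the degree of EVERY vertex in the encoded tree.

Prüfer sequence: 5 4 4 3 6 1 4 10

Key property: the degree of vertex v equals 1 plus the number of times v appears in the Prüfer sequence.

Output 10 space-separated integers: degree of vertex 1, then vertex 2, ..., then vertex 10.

p_1 = 5: count[5] becomes 1
p_2 = 4: count[4] becomes 1
p_3 = 4: count[4] becomes 2
p_4 = 3: count[3] becomes 1
p_5 = 6: count[6] becomes 1
p_6 = 1: count[1] becomes 1
p_7 = 4: count[4] becomes 3
p_8 = 10: count[10] becomes 1
Degrees (1 + count): deg[1]=1+1=2, deg[2]=1+0=1, deg[3]=1+1=2, deg[4]=1+3=4, deg[5]=1+1=2, deg[6]=1+1=2, deg[7]=1+0=1, deg[8]=1+0=1, deg[9]=1+0=1, deg[10]=1+1=2

Answer: 2 1 2 4 2 2 1 1 1 2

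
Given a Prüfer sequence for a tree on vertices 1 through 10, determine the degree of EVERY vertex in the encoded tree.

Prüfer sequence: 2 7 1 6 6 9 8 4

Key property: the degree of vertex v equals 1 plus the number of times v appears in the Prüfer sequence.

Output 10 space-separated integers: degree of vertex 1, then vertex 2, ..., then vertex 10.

p_1 = 2: count[2] becomes 1
p_2 = 7: count[7] becomes 1
p_3 = 1: count[1] becomes 1
p_4 = 6: count[6] becomes 1
p_5 = 6: count[6] becomes 2
p_6 = 9: count[9] becomes 1
p_7 = 8: count[8] becomes 1
p_8 = 4: count[4] becomes 1
Degrees (1 + count): deg[1]=1+1=2, deg[2]=1+1=2, deg[3]=1+0=1, deg[4]=1+1=2, deg[5]=1+0=1, deg[6]=1+2=3, deg[7]=1+1=2, deg[8]=1+1=2, deg[9]=1+1=2, deg[10]=1+0=1

Answer: 2 2 1 2 1 3 2 2 2 1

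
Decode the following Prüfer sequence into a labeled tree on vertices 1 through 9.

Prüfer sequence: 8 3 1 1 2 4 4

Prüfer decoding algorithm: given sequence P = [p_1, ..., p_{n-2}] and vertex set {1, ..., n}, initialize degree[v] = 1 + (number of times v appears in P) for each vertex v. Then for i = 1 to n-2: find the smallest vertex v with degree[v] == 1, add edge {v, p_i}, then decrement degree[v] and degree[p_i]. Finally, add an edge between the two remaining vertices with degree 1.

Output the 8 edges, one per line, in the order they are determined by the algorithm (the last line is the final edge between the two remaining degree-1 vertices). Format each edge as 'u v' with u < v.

Answer: 5 8
3 6
1 3
1 7
1 2
2 4
4 8
4 9

Derivation:
Initial degrees: {1:3, 2:2, 3:2, 4:3, 5:1, 6:1, 7:1, 8:2, 9:1}
Step 1: smallest deg-1 vertex = 5, p_1 = 8. Add edge {5,8}. Now deg[5]=0, deg[8]=1.
Step 2: smallest deg-1 vertex = 6, p_2 = 3. Add edge {3,6}. Now deg[6]=0, deg[3]=1.
Step 3: smallest deg-1 vertex = 3, p_3 = 1. Add edge {1,3}. Now deg[3]=0, deg[1]=2.
Step 4: smallest deg-1 vertex = 7, p_4 = 1. Add edge {1,7}. Now deg[7]=0, deg[1]=1.
Step 5: smallest deg-1 vertex = 1, p_5 = 2. Add edge {1,2}. Now deg[1]=0, deg[2]=1.
Step 6: smallest deg-1 vertex = 2, p_6 = 4. Add edge {2,4}. Now deg[2]=0, deg[4]=2.
Step 7: smallest deg-1 vertex = 8, p_7 = 4. Add edge {4,8}. Now deg[8]=0, deg[4]=1.
Final: two remaining deg-1 vertices are 4, 9. Add edge {4,9}.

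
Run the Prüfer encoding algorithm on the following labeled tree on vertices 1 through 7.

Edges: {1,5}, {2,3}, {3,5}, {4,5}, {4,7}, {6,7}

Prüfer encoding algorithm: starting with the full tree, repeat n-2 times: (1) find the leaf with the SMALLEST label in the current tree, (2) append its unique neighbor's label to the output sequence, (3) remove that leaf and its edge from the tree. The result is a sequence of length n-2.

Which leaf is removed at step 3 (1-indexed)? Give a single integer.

Step 1: current leaves = {1,2,6}. Remove leaf 1 (neighbor: 5).
Step 2: current leaves = {2,6}. Remove leaf 2 (neighbor: 3).
Step 3: current leaves = {3,6}. Remove leaf 3 (neighbor: 5).

Answer: 3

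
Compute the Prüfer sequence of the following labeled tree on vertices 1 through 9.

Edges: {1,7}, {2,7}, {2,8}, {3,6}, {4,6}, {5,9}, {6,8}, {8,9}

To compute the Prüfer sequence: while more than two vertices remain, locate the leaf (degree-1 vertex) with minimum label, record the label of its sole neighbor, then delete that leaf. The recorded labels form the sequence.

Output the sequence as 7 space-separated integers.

Step 1: leaves = {1,3,4,5}. Remove smallest leaf 1, emit neighbor 7.
Step 2: leaves = {3,4,5,7}. Remove smallest leaf 3, emit neighbor 6.
Step 3: leaves = {4,5,7}. Remove smallest leaf 4, emit neighbor 6.
Step 4: leaves = {5,6,7}. Remove smallest leaf 5, emit neighbor 9.
Step 5: leaves = {6,7,9}. Remove smallest leaf 6, emit neighbor 8.
Step 6: leaves = {7,9}. Remove smallest leaf 7, emit neighbor 2.
Step 7: leaves = {2,9}. Remove smallest leaf 2, emit neighbor 8.
Done: 2 vertices remain (8, 9). Sequence = [7 6 6 9 8 2 8]

Answer: 7 6 6 9 8 2 8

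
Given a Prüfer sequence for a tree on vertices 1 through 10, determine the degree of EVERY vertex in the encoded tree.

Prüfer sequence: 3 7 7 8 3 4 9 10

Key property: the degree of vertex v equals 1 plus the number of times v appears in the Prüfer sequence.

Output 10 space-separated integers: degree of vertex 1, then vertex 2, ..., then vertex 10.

p_1 = 3: count[3] becomes 1
p_2 = 7: count[7] becomes 1
p_3 = 7: count[7] becomes 2
p_4 = 8: count[8] becomes 1
p_5 = 3: count[3] becomes 2
p_6 = 4: count[4] becomes 1
p_7 = 9: count[9] becomes 1
p_8 = 10: count[10] becomes 1
Degrees (1 + count): deg[1]=1+0=1, deg[2]=1+0=1, deg[3]=1+2=3, deg[4]=1+1=2, deg[5]=1+0=1, deg[6]=1+0=1, deg[7]=1+2=3, deg[8]=1+1=2, deg[9]=1+1=2, deg[10]=1+1=2

Answer: 1 1 3 2 1 1 3 2 2 2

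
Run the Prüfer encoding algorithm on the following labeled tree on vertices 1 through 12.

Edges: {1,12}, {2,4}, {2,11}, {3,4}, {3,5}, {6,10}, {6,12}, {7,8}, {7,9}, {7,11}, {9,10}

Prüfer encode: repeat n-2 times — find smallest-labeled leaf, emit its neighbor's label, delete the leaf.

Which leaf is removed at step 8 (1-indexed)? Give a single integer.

Step 1: current leaves = {1,5,8}. Remove leaf 1 (neighbor: 12).
Step 2: current leaves = {5,8,12}. Remove leaf 5 (neighbor: 3).
Step 3: current leaves = {3,8,12}. Remove leaf 3 (neighbor: 4).
Step 4: current leaves = {4,8,12}. Remove leaf 4 (neighbor: 2).
Step 5: current leaves = {2,8,12}. Remove leaf 2 (neighbor: 11).
Step 6: current leaves = {8,11,12}. Remove leaf 8 (neighbor: 7).
Step 7: current leaves = {11,12}. Remove leaf 11 (neighbor: 7).
Step 8: current leaves = {7,12}. Remove leaf 7 (neighbor: 9).

Answer: 7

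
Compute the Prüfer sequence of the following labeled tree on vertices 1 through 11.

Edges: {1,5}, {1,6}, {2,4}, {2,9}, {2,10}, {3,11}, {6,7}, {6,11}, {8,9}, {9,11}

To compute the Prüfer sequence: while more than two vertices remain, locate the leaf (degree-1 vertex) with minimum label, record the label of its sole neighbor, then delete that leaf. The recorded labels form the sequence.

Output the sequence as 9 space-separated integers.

Step 1: leaves = {3,4,5,7,8,10}. Remove smallest leaf 3, emit neighbor 11.
Step 2: leaves = {4,5,7,8,10}. Remove smallest leaf 4, emit neighbor 2.
Step 3: leaves = {5,7,8,10}. Remove smallest leaf 5, emit neighbor 1.
Step 4: leaves = {1,7,8,10}. Remove smallest leaf 1, emit neighbor 6.
Step 5: leaves = {7,8,10}. Remove smallest leaf 7, emit neighbor 6.
Step 6: leaves = {6,8,10}. Remove smallest leaf 6, emit neighbor 11.
Step 7: leaves = {8,10,11}. Remove smallest leaf 8, emit neighbor 9.
Step 8: leaves = {10,11}. Remove smallest leaf 10, emit neighbor 2.
Step 9: leaves = {2,11}. Remove smallest leaf 2, emit neighbor 9.
Done: 2 vertices remain (9, 11). Sequence = [11 2 1 6 6 11 9 2 9]

Answer: 11 2 1 6 6 11 9 2 9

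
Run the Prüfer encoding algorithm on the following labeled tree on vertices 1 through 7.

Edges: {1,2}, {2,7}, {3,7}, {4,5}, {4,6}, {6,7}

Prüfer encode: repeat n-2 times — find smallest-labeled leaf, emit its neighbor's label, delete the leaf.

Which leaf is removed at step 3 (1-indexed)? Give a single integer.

Step 1: current leaves = {1,3,5}. Remove leaf 1 (neighbor: 2).
Step 2: current leaves = {2,3,5}. Remove leaf 2 (neighbor: 7).
Step 3: current leaves = {3,5}. Remove leaf 3 (neighbor: 7).

Answer: 3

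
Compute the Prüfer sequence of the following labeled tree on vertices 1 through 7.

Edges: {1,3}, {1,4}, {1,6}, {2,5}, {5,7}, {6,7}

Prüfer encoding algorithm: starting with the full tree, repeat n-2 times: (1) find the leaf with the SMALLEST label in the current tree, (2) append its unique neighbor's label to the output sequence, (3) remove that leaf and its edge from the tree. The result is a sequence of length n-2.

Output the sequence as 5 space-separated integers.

Answer: 5 1 1 6 7

Derivation:
Step 1: leaves = {2,3,4}. Remove smallest leaf 2, emit neighbor 5.
Step 2: leaves = {3,4,5}. Remove smallest leaf 3, emit neighbor 1.
Step 3: leaves = {4,5}. Remove smallest leaf 4, emit neighbor 1.
Step 4: leaves = {1,5}. Remove smallest leaf 1, emit neighbor 6.
Step 5: leaves = {5,6}. Remove smallest leaf 5, emit neighbor 7.
Done: 2 vertices remain (6, 7). Sequence = [5 1 1 6 7]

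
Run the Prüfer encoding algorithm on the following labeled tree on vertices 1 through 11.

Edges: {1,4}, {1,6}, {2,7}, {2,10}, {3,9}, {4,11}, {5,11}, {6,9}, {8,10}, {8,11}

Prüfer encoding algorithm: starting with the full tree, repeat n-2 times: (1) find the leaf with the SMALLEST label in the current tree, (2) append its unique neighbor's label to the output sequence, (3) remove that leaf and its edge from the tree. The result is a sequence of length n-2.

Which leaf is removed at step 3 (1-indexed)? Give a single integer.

Step 1: current leaves = {3,5,7}. Remove leaf 3 (neighbor: 9).
Step 2: current leaves = {5,7,9}. Remove leaf 5 (neighbor: 11).
Step 3: current leaves = {7,9}. Remove leaf 7 (neighbor: 2).

Answer: 7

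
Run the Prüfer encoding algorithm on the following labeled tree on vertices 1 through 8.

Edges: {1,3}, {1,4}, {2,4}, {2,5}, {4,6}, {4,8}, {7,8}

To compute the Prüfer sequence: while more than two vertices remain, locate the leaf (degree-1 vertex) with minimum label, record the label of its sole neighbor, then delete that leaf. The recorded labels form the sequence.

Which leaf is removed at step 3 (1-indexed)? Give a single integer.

Step 1: current leaves = {3,5,6,7}. Remove leaf 3 (neighbor: 1).
Step 2: current leaves = {1,5,6,7}. Remove leaf 1 (neighbor: 4).
Step 3: current leaves = {5,6,7}. Remove leaf 5 (neighbor: 2).

Answer: 5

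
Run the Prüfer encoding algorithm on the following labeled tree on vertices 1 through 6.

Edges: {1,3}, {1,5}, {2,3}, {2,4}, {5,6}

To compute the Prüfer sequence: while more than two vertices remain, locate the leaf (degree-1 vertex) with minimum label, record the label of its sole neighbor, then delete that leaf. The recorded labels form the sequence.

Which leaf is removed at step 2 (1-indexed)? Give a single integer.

Step 1: current leaves = {4,6}. Remove leaf 4 (neighbor: 2).
Step 2: current leaves = {2,6}. Remove leaf 2 (neighbor: 3).

Answer: 2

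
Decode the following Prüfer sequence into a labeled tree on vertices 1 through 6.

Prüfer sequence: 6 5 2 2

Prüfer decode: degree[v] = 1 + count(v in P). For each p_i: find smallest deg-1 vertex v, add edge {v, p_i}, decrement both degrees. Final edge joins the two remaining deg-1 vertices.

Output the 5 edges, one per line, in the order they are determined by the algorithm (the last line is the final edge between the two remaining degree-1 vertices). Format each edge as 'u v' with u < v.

Answer: 1 6
3 5
2 4
2 5
2 6

Derivation:
Initial degrees: {1:1, 2:3, 3:1, 4:1, 5:2, 6:2}
Step 1: smallest deg-1 vertex = 1, p_1 = 6. Add edge {1,6}. Now deg[1]=0, deg[6]=1.
Step 2: smallest deg-1 vertex = 3, p_2 = 5. Add edge {3,5}. Now deg[3]=0, deg[5]=1.
Step 3: smallest deg-1 vertex = 4, p_3 = 2. Add edge {2,4}. Now deg[4]=0, deg[2]=2.
Step 4: smallest deg-1 vertex = 5, p_4 = 2. Add edge {2,5}. Now deg[5]=0, deg[2]=1.
Final: two remaining deg-1 vertices are 2, 6. Add edge {2,6}.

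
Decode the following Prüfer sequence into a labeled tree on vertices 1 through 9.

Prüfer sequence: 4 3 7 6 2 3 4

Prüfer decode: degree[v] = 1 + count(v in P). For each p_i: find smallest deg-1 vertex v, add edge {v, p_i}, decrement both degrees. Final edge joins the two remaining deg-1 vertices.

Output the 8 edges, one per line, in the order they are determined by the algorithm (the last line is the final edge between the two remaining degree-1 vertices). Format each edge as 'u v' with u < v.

Initial degrees: {1:1, 2:2, 3:3, 4:3, 5:1, 6:2, 7:2, 8:1, 9:1}
Step 1: smallest deg-1 vertex = 1, p_1 = 4. Add edge {1,4}. Now deg[1]=0, deg[4]=2.
Step 2: smallest deg-1 vertex = 5, p_2 = 3. Add edge {3,5}. Now deg[5]=0, deg[3]=2.
Step 3: smallest deg-1 vertex = 8, p_3 = 7. Add edge {7,8}. Now deg[8]=0, deg[7]=1.
Step 4: smallest deg-1 vertex = 7, p_4 = 6. Add edge {6,7}. Now deg[7]=0, deg[6]=1.
Step 5: smallest deg-1 vertex = 6, p_5 = 2. Add edge {2,6}. Now deg[6]=0, deg[2]=1.
Step 6: smallest deg-1 vertex = 2, p_6 = 3. Add edge {2,3}. Now deg[2]=0, deg[3]=1.
Step 7: smallest deg-1 vertex = 3, p_7 = 4. Add edge {3,4}. Now deg[3]=0, deg[4]=1.
Final: two remaining deg-1 vertices are 4, 9. Add edge {4,9}.

Answer: 1 4
3 5
7 8
6 7
2 6
2 3
3 4
4 9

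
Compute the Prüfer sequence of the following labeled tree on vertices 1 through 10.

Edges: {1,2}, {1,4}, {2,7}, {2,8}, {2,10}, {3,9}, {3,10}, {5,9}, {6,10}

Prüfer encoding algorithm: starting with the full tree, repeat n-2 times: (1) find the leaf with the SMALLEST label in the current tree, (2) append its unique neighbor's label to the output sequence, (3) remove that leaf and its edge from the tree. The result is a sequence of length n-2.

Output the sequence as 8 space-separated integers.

Step 1: leaves = {4,5,6,7,8}. Remove smallest leaf 4, emit neighbor 1.
Step 2: leaves = {1,5,6,7,8}. Remove smallest leaf 1, emit neighbor 2.
Step 3: leaves = {5,6,7,8}. Remove smallest leaf 5, emit neighbor 9.
Step 4: leaves = {6,7,8,9}. Remove smallest leaf 6, emit neighbor 10.
Step 5: leaves = {7,8,9}. Remove smallest leaf 7, emit neighbor 2.
Step 6: leaves = {8,9}. Remove smallest leaf 8, emit neighbor 2.
Step 7: leaves = {2,9}. Remove smallest leaf 2, emit neighbor 10.
Step 8: leaves = {9,10}. Remove smallest leaf 9, emit neighbor 3.
Done: 2 vertices remain (3, 10). Sequence = [1 2 9 10 2 2 10 3]

Answer: 1 2 9 10 2 2 10 3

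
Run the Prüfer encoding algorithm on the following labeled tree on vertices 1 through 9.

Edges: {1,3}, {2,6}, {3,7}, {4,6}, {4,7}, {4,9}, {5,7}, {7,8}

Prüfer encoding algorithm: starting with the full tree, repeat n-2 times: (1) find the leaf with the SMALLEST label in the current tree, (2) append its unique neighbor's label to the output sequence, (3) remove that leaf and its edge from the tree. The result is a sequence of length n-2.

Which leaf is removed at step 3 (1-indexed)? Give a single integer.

Step 1: current leaves = {1,2,5,8,9}. Remove leaf 1 (neighbor: 3).
Step 2: current leaves = {2,3,5,8,9}. Remove leaf 2 (neighbor: 6).
Step 3: current leaves = {3,5,6,8,9}. Remove leaf 3 (neighbor: 7).

Answer: 3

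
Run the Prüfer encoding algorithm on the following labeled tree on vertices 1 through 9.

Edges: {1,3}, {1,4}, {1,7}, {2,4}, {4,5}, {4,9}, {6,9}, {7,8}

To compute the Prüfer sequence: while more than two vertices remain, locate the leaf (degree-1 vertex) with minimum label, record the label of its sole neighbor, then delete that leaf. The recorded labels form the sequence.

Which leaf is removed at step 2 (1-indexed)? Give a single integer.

Answer: 3

Derivation:
Step 1: current leaves = {2,3,5,6,8}. Remove leaf 2 (neighbor: 4).
Step 2: current leaves = {3,5,6,8}. Remove leaf 3 (neighbor: 1).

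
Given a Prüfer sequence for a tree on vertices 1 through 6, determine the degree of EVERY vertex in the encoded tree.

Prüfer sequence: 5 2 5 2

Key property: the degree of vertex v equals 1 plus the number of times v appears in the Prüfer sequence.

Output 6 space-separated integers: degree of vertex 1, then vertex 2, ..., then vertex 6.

p_1 = 5: count[5] becomes 1
p_2 = 2: count[2] becomes 1
p_3 = 5: count[5] becomes 2
p_4 = 2: count[2] becomes 2
Degrees (1 + count): deg[1]=1+0=1, deg[2]=1+2=3, deg[3]=1+0=1, deg[4]=1+0=1, deg[5]=1+2=3, deg[6]=1+0=1

Answer: 1 3 1 1 3 1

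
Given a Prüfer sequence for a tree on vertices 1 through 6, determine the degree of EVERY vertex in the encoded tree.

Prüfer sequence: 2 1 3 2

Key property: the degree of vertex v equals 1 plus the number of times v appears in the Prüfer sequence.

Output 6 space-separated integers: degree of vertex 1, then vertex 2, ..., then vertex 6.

Answer: 2 3 2 1 1 1

Derivation:
p_1 = 2: count[2] becomes 1
p_2 = 1: count[1] becomes 1
p_3 = 3: count[3] becomes 1
p_4 = 2: count[2] becomes 2
Degrees (1 + count): deg[1]=1+1=2, deg[2]=1+2=3, deg[3]=1+1=2, deg[4]=1+0=1, deg[5]=1+0=1, deg[6]=1+0=1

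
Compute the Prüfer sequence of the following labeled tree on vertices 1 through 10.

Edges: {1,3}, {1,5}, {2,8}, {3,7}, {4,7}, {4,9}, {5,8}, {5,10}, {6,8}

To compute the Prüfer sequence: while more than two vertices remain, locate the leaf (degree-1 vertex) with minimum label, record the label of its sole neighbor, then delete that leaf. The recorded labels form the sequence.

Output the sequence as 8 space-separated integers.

Step 1: leaves = {2,6,9,10}. Remove smallest leaf 2, emit neighbor 8.
Step 2: leaves = {6,9,10}. Remove smallest leaf 6, emit neighbor 8.
Step 3: leaves = {8,9,10}. Remove smallest leaf 8, emit neighbor 5.
Step 4: leaves = {9,10}. Remove smallest leaf 9, emit neighbor 4.
Step 5: leaves = {4,10}. Remove smallest leaf 4, emit neighbor 7.
Step 6: leaves = {7,10}. Remove smallest leaf 7, emit neighbor 3.
Step 7: leaves = {3,10}. Remove smallest leaf 3, emit neighbor 1.
Step 8: leaves = {1,10}. Remove smallest leaf 1, emit neighbor 5.
Done: 2 vertices remain (5, 10). Sequence = [8 8 5 4 7 3 1 5]

Answer: 8 8 5 4 7 3 1 5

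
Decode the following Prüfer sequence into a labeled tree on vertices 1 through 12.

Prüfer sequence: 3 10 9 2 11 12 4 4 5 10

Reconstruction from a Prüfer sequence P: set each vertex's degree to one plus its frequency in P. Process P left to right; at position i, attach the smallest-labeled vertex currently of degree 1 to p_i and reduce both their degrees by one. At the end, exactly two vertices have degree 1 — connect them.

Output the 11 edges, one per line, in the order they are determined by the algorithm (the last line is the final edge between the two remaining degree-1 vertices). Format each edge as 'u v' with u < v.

Initial degrees: {1:1, 2:2, 3:2, 4:3, 5:2, 6:1, 7:1, 8:1, 9:2, 10:3, 11:2, 12:2}
Step 1: smallest deg-1 vertex = 1, p_1 = 3. Add edge {1,3}. Now deg[1]=0, deg[3]=1.
Step 2: smallest deg-1 vertex = 3, p_2 = 10. Add edge {3,10}. Now deg[3]=0, deg[10]=2.
Step 3: smallest deg-1 vertex = 6, p_3 = 9. Add edge {6,9}. Now deg[6]=0, deg[9]=1.
Step 4: smallest deg-1 vertex = 7, p_4 = 2. Add edge {2,7}. Now deg[7]=0, deg[2]=1.
Step 5: smallest deg-1 vertex = 2, p_5 = 11. Add edge {2,11}. Now deg[2]=0, deg[11]=1.
Step 6: smallest deg-1 vertex = 8, p_6 = 12. Add edge {8,12}. Now deg[8]=0, deg[12]=1.
Step 7: smallest deg-1 vertex = 9, p_7 = 4. Add edge {4,9}. Now deg[9]=0, deg[4]=2.
Step 8: smallest deg-1 vertex = 11, p_8 = 4. Add edge {4,11}. Now deg[11]=0, deg[4]=1.
Step 9: smallest deg-1 vertex = 4, p_9 = 5. Add edge {4,5}. Now deg[4]=0, deg[5]=1.
Step 10: smallest deg-1 vertex = 5, p_10 = 10. Add edge {5,10}. Now deg[5]=0, deg[10]=1.
Final: two remaining deg-1 vertices are 10, 12. Add edge {10,12}.

Answer: 1 3
3 10
6 9
2 7
2 11
8 12
4 9
4 11
4 5
5 10
10 12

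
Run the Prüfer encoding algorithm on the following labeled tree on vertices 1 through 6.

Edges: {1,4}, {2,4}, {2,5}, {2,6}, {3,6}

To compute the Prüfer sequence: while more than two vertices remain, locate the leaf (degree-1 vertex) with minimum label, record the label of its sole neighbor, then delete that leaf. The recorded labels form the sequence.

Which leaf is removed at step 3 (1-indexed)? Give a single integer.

Answer: 4

Derivation:
Step 1: current leaves = {1,3,5}. Remove leaf 1 (neighbor: 4).
Step 2: current leaves = {3,4,5}. Remove leaf 3 (neighbor: 6).
Step 3: current leaves = {4,5,6}. Remove leaf 4 (neighbor: 2).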